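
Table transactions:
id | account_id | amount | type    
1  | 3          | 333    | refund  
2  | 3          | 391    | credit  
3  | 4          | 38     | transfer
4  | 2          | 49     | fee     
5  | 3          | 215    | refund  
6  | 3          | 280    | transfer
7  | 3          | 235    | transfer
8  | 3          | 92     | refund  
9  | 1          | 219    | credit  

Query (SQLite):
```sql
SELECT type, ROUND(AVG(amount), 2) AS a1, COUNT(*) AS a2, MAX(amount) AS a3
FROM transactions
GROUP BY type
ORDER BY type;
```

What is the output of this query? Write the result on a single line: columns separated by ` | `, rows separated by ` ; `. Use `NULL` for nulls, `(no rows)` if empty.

credit | 305 | 2 | 391 ; fee | 49 | 1 | 49 ; refund | 213.33 | 3 | 333 ; transfer | 184.33 | 3 | 280

Group transactions by type.
Per group compute: ROUND(AVG(amount), 2), COUNT(*), MAX(amount).
  credit: ids {2, 9} → ROUND(AVG(amount), 2)=305, COUNT(*)=2, MAX(amount)=391
  fee: ids {4} → ROUND(AVG(amount), 2)=49, COUNT(*)=1, MAX(amount)=49
  refund: ids {1, 5, 8} → ROUND(AVG(amount), 2)=213.33, COUNT(*)=3, MAX(amount)=333
  transfer: ids {3, 6, 7} → ROUND(AVG(amount), 2)=184.33, COUNT(*)=3, MAX(amount)=280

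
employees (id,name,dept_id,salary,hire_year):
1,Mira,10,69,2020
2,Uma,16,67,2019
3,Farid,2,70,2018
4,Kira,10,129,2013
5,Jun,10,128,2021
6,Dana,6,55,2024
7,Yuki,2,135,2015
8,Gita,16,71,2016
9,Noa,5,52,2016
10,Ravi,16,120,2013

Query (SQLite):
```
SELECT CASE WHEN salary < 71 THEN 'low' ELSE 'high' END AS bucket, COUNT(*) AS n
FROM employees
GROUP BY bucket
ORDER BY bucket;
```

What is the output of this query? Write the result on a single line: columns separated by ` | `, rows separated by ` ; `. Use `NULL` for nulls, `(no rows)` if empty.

high | 5 ; low | 5

Bucket rows by salary < 71 → 'low' else 'high'; count each bucket.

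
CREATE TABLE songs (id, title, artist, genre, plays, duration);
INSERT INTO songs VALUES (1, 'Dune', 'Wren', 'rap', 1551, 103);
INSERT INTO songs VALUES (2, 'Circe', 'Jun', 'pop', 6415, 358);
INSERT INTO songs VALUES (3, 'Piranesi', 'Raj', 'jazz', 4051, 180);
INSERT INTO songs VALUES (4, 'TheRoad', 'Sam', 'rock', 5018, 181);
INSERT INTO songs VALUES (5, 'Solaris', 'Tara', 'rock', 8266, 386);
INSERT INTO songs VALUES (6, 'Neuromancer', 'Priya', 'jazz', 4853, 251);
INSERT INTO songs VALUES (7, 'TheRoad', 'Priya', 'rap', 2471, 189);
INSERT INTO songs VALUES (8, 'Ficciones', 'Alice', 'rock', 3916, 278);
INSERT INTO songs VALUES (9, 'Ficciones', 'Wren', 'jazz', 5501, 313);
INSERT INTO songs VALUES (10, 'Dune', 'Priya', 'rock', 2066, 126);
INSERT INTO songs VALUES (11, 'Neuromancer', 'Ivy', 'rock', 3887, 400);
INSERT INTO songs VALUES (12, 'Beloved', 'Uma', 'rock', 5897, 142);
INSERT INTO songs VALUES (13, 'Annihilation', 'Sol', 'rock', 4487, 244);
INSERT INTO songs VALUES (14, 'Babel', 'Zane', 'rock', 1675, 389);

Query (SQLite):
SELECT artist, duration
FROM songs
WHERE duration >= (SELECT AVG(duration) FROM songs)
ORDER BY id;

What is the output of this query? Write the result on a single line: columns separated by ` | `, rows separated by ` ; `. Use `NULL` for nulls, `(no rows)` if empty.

Scalar subquery: AVG(duration) over all songs rows = 252.857143 (≈; comparison uses full precision).
Keep rows where duration >= that value.

Jun | 358 ; Tara | 386 ; Alice | 278 ; Wren | 313 ; Ivy | 400 ; Zane | 389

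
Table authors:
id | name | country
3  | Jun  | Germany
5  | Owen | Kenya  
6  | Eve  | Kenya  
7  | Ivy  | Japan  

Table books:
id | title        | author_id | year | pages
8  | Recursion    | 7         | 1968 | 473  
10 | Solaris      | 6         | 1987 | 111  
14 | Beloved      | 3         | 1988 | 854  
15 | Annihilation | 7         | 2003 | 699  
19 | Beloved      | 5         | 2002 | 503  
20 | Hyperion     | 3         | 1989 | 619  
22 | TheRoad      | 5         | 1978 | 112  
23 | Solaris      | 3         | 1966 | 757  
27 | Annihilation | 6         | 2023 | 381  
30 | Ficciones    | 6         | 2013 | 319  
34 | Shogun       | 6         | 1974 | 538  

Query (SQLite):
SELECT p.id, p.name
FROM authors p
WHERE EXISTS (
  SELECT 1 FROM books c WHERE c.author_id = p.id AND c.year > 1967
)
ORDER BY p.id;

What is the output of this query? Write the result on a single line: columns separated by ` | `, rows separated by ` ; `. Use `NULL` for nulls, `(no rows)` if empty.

For each authors row, check whether any books with matching author_id has year > 1967.
Keep rows where that is true.

3 | Jun ; 5 | Owen ; 6 | Eve ; 7 | Ivy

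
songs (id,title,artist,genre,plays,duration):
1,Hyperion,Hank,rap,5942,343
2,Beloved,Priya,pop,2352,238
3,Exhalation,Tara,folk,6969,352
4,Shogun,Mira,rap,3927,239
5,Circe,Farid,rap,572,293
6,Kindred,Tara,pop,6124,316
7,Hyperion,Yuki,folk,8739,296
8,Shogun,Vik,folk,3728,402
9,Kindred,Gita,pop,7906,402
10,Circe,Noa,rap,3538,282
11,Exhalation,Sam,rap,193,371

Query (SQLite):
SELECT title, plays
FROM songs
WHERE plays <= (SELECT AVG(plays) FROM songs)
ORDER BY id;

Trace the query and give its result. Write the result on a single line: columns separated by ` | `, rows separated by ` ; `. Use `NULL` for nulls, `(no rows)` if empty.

Beloved | 2352 ; Shogun | 3927 ; Circe | 572 ; Shogun | 3728 ; Circe | 3538 ; Exhalation | 193

Scalar subquery: AVG(plays) over all songs rows = 4544.545455 (≈; comparison uses full precision).
Keep rows where plays <= that value.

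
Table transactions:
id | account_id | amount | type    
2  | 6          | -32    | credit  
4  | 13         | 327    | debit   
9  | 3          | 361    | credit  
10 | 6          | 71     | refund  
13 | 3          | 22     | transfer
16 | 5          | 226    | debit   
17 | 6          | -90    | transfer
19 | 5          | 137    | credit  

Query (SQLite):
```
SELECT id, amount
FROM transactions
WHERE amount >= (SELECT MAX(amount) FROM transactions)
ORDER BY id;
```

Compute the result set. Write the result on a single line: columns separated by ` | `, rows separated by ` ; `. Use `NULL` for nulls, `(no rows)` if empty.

Scalar subquery: MAX(amount) over all transactions rows = 361.
Keep rows where amount >= that value.

9 | 361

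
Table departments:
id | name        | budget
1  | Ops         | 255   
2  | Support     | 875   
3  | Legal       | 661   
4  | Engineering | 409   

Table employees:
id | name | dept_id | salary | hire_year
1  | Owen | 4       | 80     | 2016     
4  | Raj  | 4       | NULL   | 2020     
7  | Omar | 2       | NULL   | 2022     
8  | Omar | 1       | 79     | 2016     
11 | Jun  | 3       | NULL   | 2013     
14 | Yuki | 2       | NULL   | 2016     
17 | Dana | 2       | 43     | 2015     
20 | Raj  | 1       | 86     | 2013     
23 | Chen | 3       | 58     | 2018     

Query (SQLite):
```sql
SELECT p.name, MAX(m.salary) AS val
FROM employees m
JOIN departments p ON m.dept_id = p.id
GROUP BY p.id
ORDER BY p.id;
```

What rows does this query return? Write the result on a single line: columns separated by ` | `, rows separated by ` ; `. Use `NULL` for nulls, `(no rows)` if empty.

Join each employees row to its departments via dept_id.
Group joined rows by departments.id; compute MAX(m.salary) per group.
  1: ids {8, 20} → MAX(m.salary)=86
  2: ids {7, 14, 17} → MAX(m.salary)=43
  3: ids {11, 23} → MAX(m.salary)=58
  4: ids {1, 4} → MAX(m.salary)=80

Ops | 86 ; Support | 43 ; Legal | 58 ; Engineering | 80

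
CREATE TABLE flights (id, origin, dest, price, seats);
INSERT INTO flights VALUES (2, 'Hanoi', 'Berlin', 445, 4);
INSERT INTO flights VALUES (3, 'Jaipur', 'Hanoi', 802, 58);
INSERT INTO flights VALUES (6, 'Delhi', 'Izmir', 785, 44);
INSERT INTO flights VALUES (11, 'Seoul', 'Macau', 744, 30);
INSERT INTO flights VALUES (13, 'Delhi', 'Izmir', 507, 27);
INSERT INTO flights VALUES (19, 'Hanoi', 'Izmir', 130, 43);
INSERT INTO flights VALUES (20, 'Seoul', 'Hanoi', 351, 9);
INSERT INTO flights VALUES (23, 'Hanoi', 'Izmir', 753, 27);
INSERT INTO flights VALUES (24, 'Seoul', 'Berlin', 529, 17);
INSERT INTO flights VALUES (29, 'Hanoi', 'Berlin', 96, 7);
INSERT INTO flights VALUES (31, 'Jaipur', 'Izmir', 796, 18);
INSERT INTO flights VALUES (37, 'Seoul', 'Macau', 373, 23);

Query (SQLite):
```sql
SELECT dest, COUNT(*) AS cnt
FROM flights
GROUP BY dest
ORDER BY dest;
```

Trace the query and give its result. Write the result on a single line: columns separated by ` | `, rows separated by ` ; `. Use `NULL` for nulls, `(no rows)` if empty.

Berlin | 3 ; Hanoi | 2 ; Izmir | 5 ; Macau | 2

Partition flights by dest; compute COUNT(*) within each group.
  Berlin: ids {2, 24, 29} → COUNT(*)=3
  Hanoi: ids {3, 20} → COUNT(*)=2
  Izmir: ids {6, 13, 19, 23, 31} → COUNT(*)=5
  Macau: ids {11, 37} → COUNT(*)=2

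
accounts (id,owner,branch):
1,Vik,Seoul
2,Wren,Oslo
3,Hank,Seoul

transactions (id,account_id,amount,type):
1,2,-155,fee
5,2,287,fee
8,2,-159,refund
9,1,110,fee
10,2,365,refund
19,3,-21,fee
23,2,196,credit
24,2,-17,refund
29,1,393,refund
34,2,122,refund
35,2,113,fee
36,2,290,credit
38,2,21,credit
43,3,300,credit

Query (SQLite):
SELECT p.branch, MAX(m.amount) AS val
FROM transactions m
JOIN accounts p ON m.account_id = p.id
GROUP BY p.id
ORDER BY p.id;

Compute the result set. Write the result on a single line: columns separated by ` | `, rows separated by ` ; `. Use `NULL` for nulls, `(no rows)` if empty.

Seoul | 393 ; Oslo | 365 ; Seoul | 300

Join each transactions row to its accounts via account_id.
Group joined rows by accounts.id; compute MAX(m.amount) per group.
  1: ids {9, 29} → MAX(m.amount)=393
  2: ids {1, 5, 8, 10, 23, 24, 34, 35, 36, 38} → MAX(m.amount)=365
  3: ids {19, 43} → MAX(m.amount)=300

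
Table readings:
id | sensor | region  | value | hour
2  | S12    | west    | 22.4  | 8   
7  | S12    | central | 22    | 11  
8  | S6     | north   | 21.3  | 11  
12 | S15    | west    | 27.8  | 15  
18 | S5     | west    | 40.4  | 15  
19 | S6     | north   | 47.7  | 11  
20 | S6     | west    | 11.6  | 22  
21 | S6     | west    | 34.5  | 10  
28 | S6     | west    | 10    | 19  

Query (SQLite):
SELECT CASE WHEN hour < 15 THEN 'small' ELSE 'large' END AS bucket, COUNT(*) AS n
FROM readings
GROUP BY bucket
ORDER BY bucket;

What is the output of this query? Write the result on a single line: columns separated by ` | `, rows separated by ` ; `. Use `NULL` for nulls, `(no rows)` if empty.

Bucket rows by hour < 15 → 'small' else 'large'; count each bucket.

large | 4 ; small | 5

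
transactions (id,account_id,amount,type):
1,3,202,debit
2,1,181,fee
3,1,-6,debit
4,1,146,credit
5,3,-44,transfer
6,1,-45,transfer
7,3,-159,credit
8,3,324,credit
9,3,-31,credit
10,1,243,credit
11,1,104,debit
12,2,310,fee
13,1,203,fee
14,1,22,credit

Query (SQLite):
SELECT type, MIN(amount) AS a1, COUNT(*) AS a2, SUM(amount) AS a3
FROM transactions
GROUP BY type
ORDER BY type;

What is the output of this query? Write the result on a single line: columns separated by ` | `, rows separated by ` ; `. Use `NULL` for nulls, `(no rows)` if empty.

Group transactions by type.
Per group compute: MIN(amount), COUNT(*), SUM(amount).
  credit: ids {4, 7, 8, 9, 10, 14} → MIN(amount)=-159, COUNT(*)=6, SUM(amount)=545
  debit: ids {1, 3, 11} → MIN(amount)=-6, COUNT(*)=3, SUM(amount)=300
  fee: ids {2, 12, 13} → MIN(amount)=181, COUNT(*)=3, SUM(amount)=694
  transfer: ids {5, 6} → MIN(amount)=-45, COUNT(*)=2, SUM(amount)=-89

credit | -159 | 6 | 545 ; debit | -6 | 3 | 300 ; fee | 181 | 3 | 694 ; transfer | -45 | 2 | -89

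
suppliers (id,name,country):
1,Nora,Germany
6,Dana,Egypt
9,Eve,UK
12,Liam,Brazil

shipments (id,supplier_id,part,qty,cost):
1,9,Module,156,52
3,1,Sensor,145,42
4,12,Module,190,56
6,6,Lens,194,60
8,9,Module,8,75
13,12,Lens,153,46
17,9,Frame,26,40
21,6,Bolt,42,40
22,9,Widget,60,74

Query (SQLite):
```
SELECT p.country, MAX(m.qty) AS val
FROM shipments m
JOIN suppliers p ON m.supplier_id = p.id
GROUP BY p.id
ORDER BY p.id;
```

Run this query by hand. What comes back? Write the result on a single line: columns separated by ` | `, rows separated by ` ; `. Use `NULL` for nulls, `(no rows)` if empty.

Germany | 145 ; Egypt | 194 ; UK | 156 ; Brazil | 190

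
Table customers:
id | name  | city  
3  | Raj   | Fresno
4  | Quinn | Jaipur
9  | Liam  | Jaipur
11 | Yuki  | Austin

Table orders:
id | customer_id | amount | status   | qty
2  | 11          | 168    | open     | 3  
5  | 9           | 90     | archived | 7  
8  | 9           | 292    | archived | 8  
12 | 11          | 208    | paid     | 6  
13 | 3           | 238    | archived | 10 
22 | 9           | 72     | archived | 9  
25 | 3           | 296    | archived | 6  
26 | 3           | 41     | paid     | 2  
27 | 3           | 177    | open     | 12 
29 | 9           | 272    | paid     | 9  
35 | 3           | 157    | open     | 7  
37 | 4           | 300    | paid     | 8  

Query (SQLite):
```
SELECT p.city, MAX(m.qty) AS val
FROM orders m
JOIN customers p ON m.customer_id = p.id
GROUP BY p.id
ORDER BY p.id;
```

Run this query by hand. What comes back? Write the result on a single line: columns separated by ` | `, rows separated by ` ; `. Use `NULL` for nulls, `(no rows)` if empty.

Fresno | 12 ; Jaipur | 8 ; Jaipur | 9 ; Austin | 6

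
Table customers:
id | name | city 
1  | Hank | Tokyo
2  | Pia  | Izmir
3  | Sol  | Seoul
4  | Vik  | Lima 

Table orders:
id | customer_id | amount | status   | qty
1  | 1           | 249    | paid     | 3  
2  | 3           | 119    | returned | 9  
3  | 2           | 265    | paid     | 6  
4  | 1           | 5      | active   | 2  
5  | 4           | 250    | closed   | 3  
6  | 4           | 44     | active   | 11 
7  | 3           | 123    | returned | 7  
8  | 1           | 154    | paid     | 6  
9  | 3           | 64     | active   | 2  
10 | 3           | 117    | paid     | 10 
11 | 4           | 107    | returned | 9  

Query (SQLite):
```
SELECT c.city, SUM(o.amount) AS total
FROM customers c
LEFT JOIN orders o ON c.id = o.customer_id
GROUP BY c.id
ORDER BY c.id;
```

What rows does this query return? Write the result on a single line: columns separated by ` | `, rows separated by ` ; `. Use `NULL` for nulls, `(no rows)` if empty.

LEFT JOIN keeps every customers row; unmatched ones get NULL for orders columns.
Group by customers.id and compute SUM(o.amount). SUM over an all-NULL group is NULL.
  1: ids {1, 4, 8} → SUM(o.amount)=408
  2: ids {3} → SUM(o.amount)=265
  3: ids {2, 7, 9, 10} → SUM(o.amount)=423
  4: ids {5, 6, 11} → SUM(o.amount)=401

Tokyo | 408 ; Izmir | 265 ; Seoul | 423 ; Lima | 401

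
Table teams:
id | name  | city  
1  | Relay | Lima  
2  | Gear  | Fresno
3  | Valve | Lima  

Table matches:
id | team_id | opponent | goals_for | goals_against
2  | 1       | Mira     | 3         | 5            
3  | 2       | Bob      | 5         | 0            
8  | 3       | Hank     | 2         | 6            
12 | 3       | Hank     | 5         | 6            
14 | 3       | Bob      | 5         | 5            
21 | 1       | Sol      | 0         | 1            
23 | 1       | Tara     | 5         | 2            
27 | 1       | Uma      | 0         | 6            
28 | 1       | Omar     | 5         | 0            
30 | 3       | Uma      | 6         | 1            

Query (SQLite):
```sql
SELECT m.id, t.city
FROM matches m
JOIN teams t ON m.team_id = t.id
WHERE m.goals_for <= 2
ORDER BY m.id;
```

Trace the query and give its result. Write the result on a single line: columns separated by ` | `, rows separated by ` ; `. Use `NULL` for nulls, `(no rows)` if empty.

Each matches row matches the teams row where team_id = teams.id.
Then keep rows with m.goals_for <= 2.

8 | Lima ; 21 | Lima ; 27 | Lima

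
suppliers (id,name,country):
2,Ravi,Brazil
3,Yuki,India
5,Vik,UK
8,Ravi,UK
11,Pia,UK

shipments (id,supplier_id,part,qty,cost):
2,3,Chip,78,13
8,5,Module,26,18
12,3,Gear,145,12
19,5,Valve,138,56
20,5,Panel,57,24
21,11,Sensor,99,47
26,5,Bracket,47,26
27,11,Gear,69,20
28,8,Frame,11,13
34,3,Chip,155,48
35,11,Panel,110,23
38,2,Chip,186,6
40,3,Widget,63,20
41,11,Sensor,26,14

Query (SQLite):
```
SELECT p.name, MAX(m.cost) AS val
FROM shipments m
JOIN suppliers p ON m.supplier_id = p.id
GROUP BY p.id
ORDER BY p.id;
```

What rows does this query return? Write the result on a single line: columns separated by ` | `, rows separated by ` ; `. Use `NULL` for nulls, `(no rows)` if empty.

Ravi | 6 ; Yuki | 48 ; Vik | 56 ; Ravi | 13 ; Pia | 47

Join each shipments row to its suppliers via supplier_id.
Group joined rows by suppliers.id; compute MAX(m.cost) per group.
  2: ids {38} → MAX(m.cost)=6
  3: ids {2, 12, 34, 40} → MAX(m.cost)=48
  5: ids {8, 19, 20, 26} → MAX(m.cost)=56
  8: ids {28} → MAX(m.cost)=13
  11: ids {21, 27, 35, 41} → MAX(m.cost)=47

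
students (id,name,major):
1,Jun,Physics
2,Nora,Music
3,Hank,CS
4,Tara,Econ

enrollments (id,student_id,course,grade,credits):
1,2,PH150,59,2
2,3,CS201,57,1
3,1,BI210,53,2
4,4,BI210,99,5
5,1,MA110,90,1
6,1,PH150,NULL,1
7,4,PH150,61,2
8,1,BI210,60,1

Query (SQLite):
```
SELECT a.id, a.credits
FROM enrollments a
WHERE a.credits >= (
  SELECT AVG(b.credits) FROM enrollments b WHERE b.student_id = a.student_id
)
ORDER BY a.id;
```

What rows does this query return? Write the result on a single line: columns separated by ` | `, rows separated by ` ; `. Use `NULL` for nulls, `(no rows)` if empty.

1 | 2 ; 2 | 1 ; 3 | 2 ; 4 | 5

For each enrollments row a, compute AVG(credits) over rows sharing a.student_id.
Keep row a if a.credits >= that per-group AVG.
  student_id=1: AVG(credits) = 1.25
  student_id=2: AVG(credits) = 2.0
  student_id=3: AVG(credits) = 1.0
  student_id=4: AVG(credits) = 3.5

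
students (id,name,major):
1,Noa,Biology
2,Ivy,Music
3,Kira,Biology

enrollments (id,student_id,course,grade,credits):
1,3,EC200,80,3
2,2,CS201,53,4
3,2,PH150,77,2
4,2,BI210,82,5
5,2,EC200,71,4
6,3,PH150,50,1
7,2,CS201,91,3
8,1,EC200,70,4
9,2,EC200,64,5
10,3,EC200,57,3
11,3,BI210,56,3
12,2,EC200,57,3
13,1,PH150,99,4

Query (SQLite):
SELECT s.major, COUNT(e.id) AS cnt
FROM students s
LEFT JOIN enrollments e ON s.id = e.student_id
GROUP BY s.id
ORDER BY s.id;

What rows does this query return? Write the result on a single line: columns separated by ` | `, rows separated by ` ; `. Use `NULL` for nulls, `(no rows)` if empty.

LEFT JOIN keeps every students row; unmatched ones get NULL for enrollments columns.
Group by students.id and compute COUNT(e.id). COUNT(col) of an all-NULL group is 0.
  1: ids {8, 13} → COUNT(e.id)=2
  2: ids {2, 3, 4, 5, 7, 9, 12} → COUNT(e.id)=7
  3: ids {1, 6, 10, 11} → COUNT(e.id)=4

Biology | 2 ; Music | 7 ; Biology | 4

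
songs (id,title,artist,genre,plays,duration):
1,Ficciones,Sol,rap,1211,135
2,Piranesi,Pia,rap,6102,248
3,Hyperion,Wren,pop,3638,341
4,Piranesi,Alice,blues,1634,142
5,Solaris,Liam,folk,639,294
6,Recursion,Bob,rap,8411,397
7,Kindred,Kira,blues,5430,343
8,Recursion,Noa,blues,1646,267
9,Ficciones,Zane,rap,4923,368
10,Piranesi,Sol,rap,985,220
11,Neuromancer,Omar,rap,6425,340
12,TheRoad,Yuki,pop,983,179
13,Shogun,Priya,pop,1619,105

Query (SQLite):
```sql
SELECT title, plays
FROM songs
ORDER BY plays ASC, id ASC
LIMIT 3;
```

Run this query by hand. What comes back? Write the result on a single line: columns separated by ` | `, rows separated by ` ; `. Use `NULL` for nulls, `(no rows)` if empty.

Solaris | 639 ; TheRoad | 983 ; Piranesi | 985

Sort by plays asc, tiebreak id asc: (639, id=5), (983, id=12), (985, id=10), (1211, id=1), (1619, id=13), (1634, id=4) …. Take first 3.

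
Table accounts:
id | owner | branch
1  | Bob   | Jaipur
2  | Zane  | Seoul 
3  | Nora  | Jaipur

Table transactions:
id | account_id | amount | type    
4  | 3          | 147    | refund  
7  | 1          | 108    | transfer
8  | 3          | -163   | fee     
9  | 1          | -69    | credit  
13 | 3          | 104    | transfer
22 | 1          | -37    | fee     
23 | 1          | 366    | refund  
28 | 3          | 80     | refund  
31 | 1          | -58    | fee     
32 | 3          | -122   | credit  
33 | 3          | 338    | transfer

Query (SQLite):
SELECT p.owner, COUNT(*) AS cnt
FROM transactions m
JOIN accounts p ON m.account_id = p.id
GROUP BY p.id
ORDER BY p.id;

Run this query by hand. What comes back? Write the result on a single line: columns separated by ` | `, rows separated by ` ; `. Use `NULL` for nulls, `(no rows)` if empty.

Join each transactions row to its accounts via account_id.
Group joined rows by accounts.id; compute COUNT(*) per group.
  1: ids {7, 9, 22, 23, 31} → COUNT(*)=5
  3: ids {4, 8, 13, 28, 32, 33} → COUNT(*)=6

Bob | 5 ; Nora | 6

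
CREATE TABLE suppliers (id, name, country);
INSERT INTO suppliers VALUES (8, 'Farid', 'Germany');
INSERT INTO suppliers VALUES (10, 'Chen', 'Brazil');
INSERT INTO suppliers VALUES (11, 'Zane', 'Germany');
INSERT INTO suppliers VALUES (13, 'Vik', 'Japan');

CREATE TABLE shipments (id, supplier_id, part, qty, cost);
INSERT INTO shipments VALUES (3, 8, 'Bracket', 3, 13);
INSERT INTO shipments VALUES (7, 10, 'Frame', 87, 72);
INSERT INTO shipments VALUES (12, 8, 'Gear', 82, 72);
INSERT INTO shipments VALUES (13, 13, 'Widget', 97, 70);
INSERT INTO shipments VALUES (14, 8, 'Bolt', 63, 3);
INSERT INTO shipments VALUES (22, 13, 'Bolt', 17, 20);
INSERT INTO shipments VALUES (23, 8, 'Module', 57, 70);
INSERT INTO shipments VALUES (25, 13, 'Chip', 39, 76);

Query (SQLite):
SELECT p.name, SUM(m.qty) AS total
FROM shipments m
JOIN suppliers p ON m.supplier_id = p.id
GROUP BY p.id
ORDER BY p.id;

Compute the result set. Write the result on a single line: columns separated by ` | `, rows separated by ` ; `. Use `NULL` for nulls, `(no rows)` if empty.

Farid | 205 ; Chen | 87 ; Vik | 153

Join each shipments row to its suppliers via supplier_id.
Group joined rows by suppliers.id; compute SUM(m.qty) per group.
  8: ids {3, 12, 14, 23} → SUM(m.qty)=205
  10: ids {7} → SUM(m.qty)=87
  13: ids {13, 22, 25} → SUM(m.qty)=153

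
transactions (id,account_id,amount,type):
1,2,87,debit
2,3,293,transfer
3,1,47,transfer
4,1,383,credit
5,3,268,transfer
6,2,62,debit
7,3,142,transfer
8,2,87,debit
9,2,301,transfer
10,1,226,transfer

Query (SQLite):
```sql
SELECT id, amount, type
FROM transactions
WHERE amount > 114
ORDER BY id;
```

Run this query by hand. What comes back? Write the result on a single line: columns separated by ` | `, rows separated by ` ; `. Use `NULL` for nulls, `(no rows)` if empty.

amount > 114: ids {2, 4, 5, 7, 9, 10}

2 | 293 | transfer ; 4 | 383 | credit ; 5 | 268 | transfer ; 7 | 142 | transfer ; 9 | 301 | transfer ; 10 | 226 | transfer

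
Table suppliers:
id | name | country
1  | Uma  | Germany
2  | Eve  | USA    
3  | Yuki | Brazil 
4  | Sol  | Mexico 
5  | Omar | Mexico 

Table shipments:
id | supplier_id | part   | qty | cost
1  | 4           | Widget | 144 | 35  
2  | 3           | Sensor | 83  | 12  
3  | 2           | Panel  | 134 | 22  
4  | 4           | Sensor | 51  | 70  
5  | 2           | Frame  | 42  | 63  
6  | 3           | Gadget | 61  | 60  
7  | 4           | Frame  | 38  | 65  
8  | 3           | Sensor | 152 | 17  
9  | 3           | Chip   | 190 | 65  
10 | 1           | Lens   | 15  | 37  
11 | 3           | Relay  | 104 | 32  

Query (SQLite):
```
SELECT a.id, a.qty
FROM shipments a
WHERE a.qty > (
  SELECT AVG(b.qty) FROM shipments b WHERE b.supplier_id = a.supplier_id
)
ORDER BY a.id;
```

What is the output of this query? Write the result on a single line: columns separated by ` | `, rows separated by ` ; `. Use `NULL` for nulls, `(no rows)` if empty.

For each shipments row a, compute AVG(qty) over rows sharing a.supplier_id.
Keep row a if a.qty > that per-group AVG.
  supplier_id=1: AVG(qty) = 15.0
  supplier_id=2: AVG(qty) = 88.0
  supplier_id=3: AVG(qty) = 118.0
  supplier_id=4: AVG(qty) = 77.666667

1 | 144 ; 3 | 134 ; 8 | 152 ; 9 | 190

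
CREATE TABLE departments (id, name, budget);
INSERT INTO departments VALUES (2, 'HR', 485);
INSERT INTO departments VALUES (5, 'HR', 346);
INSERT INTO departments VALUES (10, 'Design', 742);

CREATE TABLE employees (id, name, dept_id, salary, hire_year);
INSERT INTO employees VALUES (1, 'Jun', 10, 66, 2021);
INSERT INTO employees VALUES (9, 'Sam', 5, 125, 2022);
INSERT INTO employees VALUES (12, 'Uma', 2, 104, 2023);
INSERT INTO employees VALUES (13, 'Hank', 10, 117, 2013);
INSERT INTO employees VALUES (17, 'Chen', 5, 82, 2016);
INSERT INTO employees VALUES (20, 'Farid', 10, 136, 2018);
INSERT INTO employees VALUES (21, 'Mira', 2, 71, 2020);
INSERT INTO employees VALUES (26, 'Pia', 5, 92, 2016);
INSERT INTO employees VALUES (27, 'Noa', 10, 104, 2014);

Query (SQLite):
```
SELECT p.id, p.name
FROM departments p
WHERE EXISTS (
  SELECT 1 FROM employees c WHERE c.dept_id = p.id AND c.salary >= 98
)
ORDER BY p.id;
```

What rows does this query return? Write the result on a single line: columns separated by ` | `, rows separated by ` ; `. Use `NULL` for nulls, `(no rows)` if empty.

For each departments row, check whether any employees with matching dept_id has salary >= 98.
Keep rows where that is true.

2 | HR ; 5 | HR ; 10 | Design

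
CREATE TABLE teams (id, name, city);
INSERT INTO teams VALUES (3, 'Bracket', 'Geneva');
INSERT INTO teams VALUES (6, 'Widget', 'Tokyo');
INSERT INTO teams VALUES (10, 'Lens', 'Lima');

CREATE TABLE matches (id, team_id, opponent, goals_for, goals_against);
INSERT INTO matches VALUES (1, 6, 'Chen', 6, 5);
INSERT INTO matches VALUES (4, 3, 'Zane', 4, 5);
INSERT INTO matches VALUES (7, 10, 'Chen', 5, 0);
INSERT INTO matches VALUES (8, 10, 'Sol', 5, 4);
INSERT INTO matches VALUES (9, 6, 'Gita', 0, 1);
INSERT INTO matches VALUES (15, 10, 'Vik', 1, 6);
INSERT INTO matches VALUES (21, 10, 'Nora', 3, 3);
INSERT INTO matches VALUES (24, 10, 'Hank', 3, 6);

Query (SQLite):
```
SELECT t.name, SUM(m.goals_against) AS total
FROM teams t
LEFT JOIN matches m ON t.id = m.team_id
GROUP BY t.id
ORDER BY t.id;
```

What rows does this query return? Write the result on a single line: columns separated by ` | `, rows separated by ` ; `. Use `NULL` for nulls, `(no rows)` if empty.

LEFT JOIN keeps every teams row; unmatched ones get NULL for matches columns.
Group by teams.id and compute SUM(m.goals_against). SUM over an all-NULL group is NULL.
  3: ids {4} → SUM(m.goals_against)=5
  6: ids {1, 9} → SUM(m.goals_against)=6
  10: ids {7, 8, 15, 21, 24} → SUM(m.goals_against)=19

Bracket | 5 ; Widget | 6 ; Lens | 19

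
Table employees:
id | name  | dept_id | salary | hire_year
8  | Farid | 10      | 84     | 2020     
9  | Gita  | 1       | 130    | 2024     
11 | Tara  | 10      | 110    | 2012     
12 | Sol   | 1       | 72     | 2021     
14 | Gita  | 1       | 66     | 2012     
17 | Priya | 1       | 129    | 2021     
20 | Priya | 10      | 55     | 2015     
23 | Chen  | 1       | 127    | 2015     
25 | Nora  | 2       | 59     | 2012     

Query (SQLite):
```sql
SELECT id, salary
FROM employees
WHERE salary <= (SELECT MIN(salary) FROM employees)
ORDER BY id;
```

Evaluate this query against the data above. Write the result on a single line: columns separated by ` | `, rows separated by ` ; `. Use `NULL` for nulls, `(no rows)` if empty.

Scalar subquery: MIN(salary) over all employees rows = 55.
Keep rows where salary <= that value.

20 | 55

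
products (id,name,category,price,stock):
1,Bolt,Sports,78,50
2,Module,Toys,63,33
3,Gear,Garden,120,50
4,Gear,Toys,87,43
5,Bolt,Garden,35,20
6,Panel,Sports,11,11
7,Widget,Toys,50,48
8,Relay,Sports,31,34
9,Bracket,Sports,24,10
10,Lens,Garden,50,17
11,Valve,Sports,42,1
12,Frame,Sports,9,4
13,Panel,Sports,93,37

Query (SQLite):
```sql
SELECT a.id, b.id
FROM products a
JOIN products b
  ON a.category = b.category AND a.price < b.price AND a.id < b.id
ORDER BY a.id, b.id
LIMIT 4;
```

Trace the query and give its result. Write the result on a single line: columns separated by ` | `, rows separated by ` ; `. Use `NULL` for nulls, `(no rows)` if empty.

1 | 13 ; 2 | 4 ; 5 | 10 ; 6 | 8

Pairs (a,b) with same category, a.price < b.price, a.id < b.id.
category groups: Garden:{3,5,10} Sports:{1,6,8,9,11,12,13} Toys:{2,4,7}
Ordered by (a.id, b.id); first 4.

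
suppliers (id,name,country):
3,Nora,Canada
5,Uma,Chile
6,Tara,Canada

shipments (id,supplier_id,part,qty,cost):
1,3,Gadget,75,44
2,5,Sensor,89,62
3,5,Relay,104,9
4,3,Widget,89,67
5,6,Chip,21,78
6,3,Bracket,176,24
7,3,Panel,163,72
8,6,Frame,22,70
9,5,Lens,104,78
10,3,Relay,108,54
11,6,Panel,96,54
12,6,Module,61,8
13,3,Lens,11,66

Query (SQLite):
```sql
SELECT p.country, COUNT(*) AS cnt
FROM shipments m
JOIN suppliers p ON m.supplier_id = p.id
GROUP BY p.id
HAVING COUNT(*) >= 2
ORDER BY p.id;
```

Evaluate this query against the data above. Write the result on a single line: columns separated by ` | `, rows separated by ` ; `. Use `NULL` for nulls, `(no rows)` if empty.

Join each shipments row to its suppliers via supplier_id.
Group joined rows by suppliers.id; compute COUNT(*) per group.
HAVING: keep groups with count ≥ 2.
  3: ids {1, 4, 6, 7, 10, 13} → COUNT(*)=6
  5: ids {2, 3, 9} → COUNT(*)=3
  6: ids {5, 8, 11, 12} → COUNT(*)=4

Canada | 6 ; Chile | 3 ; Canada | 4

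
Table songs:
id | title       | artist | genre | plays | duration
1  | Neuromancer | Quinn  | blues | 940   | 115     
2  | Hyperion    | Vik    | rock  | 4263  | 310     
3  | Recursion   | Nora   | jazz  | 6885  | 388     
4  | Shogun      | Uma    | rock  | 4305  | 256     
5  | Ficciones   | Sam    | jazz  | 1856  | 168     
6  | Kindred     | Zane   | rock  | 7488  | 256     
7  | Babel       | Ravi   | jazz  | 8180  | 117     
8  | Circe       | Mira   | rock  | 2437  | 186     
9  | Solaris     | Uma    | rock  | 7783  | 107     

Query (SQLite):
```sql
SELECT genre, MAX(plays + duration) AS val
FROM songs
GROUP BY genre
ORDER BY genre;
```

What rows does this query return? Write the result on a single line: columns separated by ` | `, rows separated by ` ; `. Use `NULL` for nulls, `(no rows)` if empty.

For each row compute plays + duration.
Group by genre; take MAX of the expression per group.
  blues: ids {1} → MAX(plays + duration)=1055
  jazz: ids {3, 5, 7} → MAX(plays + duration)=8297
  rock: ids {2, 4, 6, 8, 9} → MAX(plays + duration)=7890

blues | 1055 ; jazz | 8297 ; rock | 7890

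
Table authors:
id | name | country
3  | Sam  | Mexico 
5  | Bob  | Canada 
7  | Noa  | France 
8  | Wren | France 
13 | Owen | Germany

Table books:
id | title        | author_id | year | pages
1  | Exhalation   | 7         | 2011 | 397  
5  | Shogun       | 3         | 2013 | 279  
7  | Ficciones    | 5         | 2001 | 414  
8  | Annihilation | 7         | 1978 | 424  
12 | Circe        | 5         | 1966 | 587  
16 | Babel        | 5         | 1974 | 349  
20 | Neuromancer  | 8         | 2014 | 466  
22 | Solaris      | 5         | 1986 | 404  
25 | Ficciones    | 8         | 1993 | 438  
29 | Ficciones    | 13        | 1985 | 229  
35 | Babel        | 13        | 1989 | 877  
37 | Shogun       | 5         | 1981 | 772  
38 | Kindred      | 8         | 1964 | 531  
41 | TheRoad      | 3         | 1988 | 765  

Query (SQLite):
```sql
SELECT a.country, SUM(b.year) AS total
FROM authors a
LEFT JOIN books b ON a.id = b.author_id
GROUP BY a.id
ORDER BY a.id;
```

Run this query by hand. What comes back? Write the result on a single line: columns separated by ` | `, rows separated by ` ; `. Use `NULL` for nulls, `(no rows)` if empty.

Mexico | 4001 ; Canada | 9908 ; France | 3989 ; France | 5971 ; Germany | 3974

LEFT JOIN keeps every authors row; unmatched ones get NULL for books columns.
Group by authors.id and compute SUM(b.year). SUM over an all-NULL group is NULL.
  3: ids {5, 41} → SUM(b.year)=4001
  5: ids {7, 12, 16, 22, 37} → SUM(b.year)=9908
  7: ids {1, 8} → SUM(b.year)=3989
  8: ids {20, 25, 38} → SUM(b.year)=5971
  13: ids {29, 35} → SUM(b.year)=3974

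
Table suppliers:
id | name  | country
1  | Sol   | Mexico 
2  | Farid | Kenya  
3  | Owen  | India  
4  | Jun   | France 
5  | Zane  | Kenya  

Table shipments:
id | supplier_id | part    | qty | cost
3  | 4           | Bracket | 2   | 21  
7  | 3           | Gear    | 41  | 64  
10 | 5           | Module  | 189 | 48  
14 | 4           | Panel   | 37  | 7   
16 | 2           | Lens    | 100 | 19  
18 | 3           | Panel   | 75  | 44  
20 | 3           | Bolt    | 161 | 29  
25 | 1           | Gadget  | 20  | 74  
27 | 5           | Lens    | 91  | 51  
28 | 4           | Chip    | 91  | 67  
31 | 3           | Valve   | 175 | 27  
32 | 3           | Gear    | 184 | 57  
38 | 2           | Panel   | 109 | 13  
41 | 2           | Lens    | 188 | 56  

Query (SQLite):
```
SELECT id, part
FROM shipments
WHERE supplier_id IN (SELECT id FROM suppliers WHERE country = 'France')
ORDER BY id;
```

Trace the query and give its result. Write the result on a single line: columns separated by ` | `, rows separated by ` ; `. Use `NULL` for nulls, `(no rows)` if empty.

3 | Bracket ; 14 | Panel ; 28 | Chip

Inner query: suppliers.id where country = 'France'.
Outer: keep shipments rows whose supplier_id is in that set.
Inner query → {4}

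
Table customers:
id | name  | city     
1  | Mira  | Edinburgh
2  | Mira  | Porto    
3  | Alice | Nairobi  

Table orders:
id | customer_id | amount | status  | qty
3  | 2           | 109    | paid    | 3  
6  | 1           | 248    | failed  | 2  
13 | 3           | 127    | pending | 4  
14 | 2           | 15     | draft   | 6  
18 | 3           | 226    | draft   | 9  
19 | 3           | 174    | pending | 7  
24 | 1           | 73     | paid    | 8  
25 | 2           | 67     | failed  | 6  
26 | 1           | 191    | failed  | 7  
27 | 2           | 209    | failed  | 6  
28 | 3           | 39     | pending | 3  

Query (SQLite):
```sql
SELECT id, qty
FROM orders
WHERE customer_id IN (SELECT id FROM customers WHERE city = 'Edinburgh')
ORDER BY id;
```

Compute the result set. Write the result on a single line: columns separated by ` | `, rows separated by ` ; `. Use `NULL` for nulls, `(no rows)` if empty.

6 | 2 ; 24 | 8 ; 26 | 7

Inner query: customers.id where city = 'Edinburgh'.
Outer: keep orders rows whose customer_id is in that set.
Inner query → {1}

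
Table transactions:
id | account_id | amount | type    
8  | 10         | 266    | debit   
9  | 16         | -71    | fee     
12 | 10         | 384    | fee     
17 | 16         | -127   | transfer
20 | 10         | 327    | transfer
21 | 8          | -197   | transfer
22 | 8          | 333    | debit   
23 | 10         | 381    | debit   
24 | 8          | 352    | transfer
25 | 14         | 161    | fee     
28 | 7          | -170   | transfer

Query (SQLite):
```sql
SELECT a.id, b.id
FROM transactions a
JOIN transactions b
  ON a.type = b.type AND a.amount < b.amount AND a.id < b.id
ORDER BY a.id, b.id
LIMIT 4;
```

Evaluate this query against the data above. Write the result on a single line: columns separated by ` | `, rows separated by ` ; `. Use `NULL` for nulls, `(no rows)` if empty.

Pairs (a,b) with same type, a.amount < b.amount, a.id < b.id.
type groups: debit:{8,22,23} fee:{9,12,25} transfer:{17,20,21,24,28}
Ordered by (a.id, b.id); first 4.

8 | 22 ; 8 | 23 ; 9 | 12 ; 9 | 25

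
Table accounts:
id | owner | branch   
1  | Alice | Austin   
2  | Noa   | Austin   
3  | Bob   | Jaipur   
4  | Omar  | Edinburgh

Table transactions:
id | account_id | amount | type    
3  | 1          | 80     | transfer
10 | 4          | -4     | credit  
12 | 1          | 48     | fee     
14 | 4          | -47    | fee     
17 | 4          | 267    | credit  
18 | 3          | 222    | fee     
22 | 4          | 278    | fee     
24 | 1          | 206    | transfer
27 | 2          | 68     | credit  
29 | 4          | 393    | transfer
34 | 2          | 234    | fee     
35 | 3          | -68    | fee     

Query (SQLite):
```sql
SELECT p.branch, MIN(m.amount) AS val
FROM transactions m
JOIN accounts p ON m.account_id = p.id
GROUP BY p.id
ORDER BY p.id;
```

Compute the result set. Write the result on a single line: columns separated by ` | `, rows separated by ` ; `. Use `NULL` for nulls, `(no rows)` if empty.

Austin | 48 ; Austin | 68 ; Jaipur | -68 ; Edinburgh | -47

Join each transactions row to its accounts via account_id.
Group joined rows by accounts.id; compute MIN(m.amount) per group.
  1: ids {3, 12, 24} → MIN(m.amount)=48
  2: ids {27, 34} → MIN(m.amount)=68
  3: ids {18, 35} → MIN(m.amount)=-68
  4: ids {10, 14, 17, 22, 29} → MIN(m.amount)=-47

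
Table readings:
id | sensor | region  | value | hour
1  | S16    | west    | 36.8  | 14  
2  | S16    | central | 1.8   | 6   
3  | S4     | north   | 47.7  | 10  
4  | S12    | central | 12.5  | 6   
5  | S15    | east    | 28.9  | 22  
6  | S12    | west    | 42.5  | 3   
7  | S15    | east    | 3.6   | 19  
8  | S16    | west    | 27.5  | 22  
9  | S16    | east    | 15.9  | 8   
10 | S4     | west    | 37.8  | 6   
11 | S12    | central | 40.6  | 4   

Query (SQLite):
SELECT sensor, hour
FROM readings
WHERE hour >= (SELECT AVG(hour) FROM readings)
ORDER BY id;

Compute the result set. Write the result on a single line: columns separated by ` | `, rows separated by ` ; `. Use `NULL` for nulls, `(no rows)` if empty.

S16 | 14 ; S15 | 22 ; S15 | 19 ; S16 | 22

Scalar subquery: AVG(hour) over all readings rows = 10.909091 (≈; comparison uses full precision).
Keep rows where hour >= that value.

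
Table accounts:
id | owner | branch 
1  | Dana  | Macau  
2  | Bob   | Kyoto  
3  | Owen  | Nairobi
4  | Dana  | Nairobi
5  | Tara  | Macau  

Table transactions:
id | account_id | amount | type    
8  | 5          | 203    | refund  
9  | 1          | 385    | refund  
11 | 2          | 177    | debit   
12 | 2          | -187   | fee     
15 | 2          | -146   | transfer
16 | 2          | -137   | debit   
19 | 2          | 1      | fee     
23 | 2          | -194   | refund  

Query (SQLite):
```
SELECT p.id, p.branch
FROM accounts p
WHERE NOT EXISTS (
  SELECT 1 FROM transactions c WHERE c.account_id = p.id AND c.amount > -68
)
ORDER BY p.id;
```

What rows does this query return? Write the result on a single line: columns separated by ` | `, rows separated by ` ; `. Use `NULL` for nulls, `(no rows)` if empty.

For each accounts row, check whether any transactions with matching account_id has amount > -68.
Keep rows where that is false.

3 | Nairobi ; 4 | Nairobi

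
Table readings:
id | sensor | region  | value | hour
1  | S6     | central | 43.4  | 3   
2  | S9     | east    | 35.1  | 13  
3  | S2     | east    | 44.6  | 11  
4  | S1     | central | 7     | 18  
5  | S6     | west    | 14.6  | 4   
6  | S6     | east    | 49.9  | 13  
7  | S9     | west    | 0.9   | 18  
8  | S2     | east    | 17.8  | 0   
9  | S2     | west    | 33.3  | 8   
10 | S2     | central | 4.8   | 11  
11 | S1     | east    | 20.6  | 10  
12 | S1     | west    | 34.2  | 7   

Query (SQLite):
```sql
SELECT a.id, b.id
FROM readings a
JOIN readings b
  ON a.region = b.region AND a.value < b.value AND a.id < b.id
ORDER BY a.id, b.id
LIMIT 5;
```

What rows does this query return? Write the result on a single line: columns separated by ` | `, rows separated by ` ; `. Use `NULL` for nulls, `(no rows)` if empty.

2 | 3 ; 2 | 6 ; 3 | 6 ; 5 | 9 ; 5 | 12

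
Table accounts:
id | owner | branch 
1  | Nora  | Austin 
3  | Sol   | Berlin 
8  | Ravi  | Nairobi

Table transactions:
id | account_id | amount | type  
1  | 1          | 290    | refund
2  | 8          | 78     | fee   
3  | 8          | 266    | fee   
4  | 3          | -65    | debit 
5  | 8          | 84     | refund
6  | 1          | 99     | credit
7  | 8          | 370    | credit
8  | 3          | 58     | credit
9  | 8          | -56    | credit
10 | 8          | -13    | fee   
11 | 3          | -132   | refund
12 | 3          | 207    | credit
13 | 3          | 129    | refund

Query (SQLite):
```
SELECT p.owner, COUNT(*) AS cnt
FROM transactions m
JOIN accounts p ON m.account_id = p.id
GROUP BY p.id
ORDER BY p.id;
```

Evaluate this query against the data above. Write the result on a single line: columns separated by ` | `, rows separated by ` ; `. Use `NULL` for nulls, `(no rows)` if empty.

Nora | 2 ; Sol | 5 ; Ravi | 6

Join each transactions row to its accounts via account_id.
Group joined rows by accounts.id; compute COUNT(*) per group.
  1: ids {1, 6} → COUNT(*)=2
  3: ids {4, 8, 11, 12, 13} → COUNT(*)=5
  8: ids {2, 3, 5, 7, 9, 10} → COUNT(*)=6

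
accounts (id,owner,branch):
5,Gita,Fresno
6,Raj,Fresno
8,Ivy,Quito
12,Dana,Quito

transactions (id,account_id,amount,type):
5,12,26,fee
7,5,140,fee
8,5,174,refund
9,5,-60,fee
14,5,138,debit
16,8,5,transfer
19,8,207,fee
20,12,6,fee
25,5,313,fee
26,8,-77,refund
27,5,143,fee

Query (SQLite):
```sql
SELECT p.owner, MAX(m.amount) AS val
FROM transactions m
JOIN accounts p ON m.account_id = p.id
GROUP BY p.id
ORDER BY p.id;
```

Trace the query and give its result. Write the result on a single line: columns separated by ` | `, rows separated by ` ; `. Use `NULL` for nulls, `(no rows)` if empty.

Gita | 313 ; Ivy | 207 ; Dana | 26

Join each transactions row to its accounts via account_id.
Group joined rows by accounts.id; compute MAX(m.amount) per group.
  5: ids {7, 8, 9, 14, 25, 27} → MAX(m.amount)=313
  8: ids {16, 19, 26} → MAX(m.amount)=207
  12: ids {5, 20} → MAX(m.amount)=26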